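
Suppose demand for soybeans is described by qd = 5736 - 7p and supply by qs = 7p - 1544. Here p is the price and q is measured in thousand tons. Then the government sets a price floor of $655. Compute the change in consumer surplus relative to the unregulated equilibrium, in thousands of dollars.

Without the control the market clears where 5736 - 7p = 7p - 1544, i.e. p* = 520 and q* = 2096.
Since 655 > 520, the floor is binding.
At p = 655: qd = 5736 - 7·655 = 1151 and qs = 7·655 - 1544 = 3041.
Consumer surplus without the control is ½ · (5736/7 - 520) · 2096 = 2196608/7.
With the floor, consumers buy 1151 units at 655, so CS = ½ · (5736/7 - 655) · 1151 = 1324801/14.
Change in consumer surplus = 1324801/14 - 2196608/7 = -219172.5.

-219172.5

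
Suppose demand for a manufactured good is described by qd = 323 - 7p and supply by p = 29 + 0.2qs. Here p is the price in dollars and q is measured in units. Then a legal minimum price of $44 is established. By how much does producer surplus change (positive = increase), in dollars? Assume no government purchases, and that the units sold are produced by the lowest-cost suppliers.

Rearranging supply gives qs = 5p - 145. Equilibrium: 323 - 7p = 5p - 145, so 468 = 12p and p* = 39, q* = 50.
Because the floor (44) lies above the market-clearing price, it is binding.
At p = 44: qd = 323 - 7·44 = 15 and qs = 5·44 - 145 = 75.
Producer surplus without the control is ½ · (39 - 29) · 50 = 250.
With the floor, 15 units are sold at 44. The supply price at q = 15 is 32, so PS = ½ · [(44 - 29) + (44 - 32)] · 15 = 202.5.
Change in producer surplus = 202.5 - 250 = -47.5.

-47.5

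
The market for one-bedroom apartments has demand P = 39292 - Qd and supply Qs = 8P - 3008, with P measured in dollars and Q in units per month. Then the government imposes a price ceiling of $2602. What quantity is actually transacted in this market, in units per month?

17808

Rearranging demand gives Qd = 39292 - P. Setting quantity demanded equal to quantity supplied, 39292 - P = 8P - 3008, gives P* = 4700 and Q* = 34592.
Since 2602 < 4700, the ceiling is binding.
At P = 2602: Qd = 39292 - 2602 = 36690 and Qs = 8·2602 - 3008 = 17808.
The quantity actually transacted is the short side, supply: 17808.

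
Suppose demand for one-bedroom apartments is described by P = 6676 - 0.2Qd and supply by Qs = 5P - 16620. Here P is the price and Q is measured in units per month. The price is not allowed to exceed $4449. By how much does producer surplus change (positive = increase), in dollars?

Rearranging demand gives Qd = 33380 - 5P. In a free market, 33380 - 5P = 5P - 16620 gives the equilibrium P* = 5000, Q* = 8380.
Since 4449 < 5000, the ceiling is binding.
At P = 4449: Qd = 33380 - 5·4449 = 11135 and Qs = 5·4449 - 16620 = 5625.
Producer surplus without the control is ½ · (5000 - 3324) · 8380 = 7022440.
With the ceiling, producers sell 5625 units at 4449, so PS = ½ · (4449 - 3324) · 5625 = 3164062.5.
Change in producer surplus = 3164062.5 - 7022440 = -3858377.5.

-3858377.5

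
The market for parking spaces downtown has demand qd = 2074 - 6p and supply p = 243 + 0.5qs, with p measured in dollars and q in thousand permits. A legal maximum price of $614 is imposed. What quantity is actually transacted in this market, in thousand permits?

154

Rearranging supply gives qs = 2p - 486. In a free market, 2074 - 6p = 2p - 486 gives the equilibrium p* = 320, q* = 154.
Since 614 is above p* = 320, the ceiling does not bind and the free-market outcome prevails.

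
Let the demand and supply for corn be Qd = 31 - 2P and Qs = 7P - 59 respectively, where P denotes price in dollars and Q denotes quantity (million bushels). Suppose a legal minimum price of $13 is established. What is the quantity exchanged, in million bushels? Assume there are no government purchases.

5

In a free market, 31 - 2P = 7P - 59 gives the equilibrium P* = 10, Q* = 11.
Because the floor (13) lies above the market-clearing price, it is binding.
At P = 13: Qd = 31 - 2·13 = 5 and Qs = 7·13 - 59 = 32.
The quantity actually transacted is the short side, demand: 5.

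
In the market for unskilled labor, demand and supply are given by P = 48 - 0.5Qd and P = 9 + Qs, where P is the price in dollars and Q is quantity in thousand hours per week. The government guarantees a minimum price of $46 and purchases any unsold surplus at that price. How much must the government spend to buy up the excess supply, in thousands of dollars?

Rearranging demand gives Qd = 96 - 2P; rearranging supply gives Qs = P - 9. In a free market, 96 - 2P = P - 9 gives the equilibrium P* = 35, Q* = 26.
Because the floor (46) lies above the market-clearing price, it is binding.
At P = 46: Qd = 96 - 2·46 = 4 and Qs = 46 - 9 = 37.
Surplus = Qs - Qd = 33.
Government expenditure = surplus × support price = 33 × 46 = 1518.

1518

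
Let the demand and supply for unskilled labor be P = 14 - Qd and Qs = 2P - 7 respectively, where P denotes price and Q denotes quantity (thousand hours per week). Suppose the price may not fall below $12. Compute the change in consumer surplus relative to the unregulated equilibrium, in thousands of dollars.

Rearranging demand gives Qd = 14 - P. Without the control the market clears where 14 - P = 2P - 7, i.e. P* = 7 and Q* = 7.
The floor of 12 is above the equilibrium price 7, so it binds.
At P = 12: Qd = 14 - 12 = 2 and Qs = 2·12 - 7 = 17.
Consumer surplus without the control is ½ · (14 - 7) · 7 = 24.5.
With the floor, consumers buy 2 units at 12, so CS = ½ · (14 - 12) · 2 = 2.
Change in consumer surplus = 2 - 24.5 = -22.5.

-22.5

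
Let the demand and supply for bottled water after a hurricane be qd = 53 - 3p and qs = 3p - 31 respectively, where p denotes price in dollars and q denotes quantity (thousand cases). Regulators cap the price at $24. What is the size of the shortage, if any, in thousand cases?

0

Equilibrium: 53 - 3p = 3p - 31, so 84 = 6p and p* = 14, q* = 11.
Since 24 is above p* = 14, the ceiling does not bind and the free-market outcome prevails.
Since the control does not bind, there is no shortage.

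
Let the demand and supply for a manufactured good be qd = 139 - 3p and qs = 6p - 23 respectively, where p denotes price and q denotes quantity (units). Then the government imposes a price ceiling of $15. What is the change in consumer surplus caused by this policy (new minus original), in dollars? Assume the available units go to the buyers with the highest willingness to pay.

In a free market, 139 - 3p = 6p - 23 gives the equilibrium p* = 18, q* = 85.
Because the ceiling (15) lies below the market-clearing price, it is binding.
At p = 15: qd = 139 - 3·15 = 94 and qs = 6·15 - 23 = 67.
Consumer surplus without the control is ½ · (139/3 - 18) · 85 = 7225/6.
With the ceiling, 67 units are sold at 15 (assume they go to the highest-value buyers). The demand price at q = 67 is 24, so CS = ½ · [(139/3 - 15) + (24 - 15)] · 67 = 8107/6.
Change in consumer surplus = 8107/6 - 7225/6 = 147.

147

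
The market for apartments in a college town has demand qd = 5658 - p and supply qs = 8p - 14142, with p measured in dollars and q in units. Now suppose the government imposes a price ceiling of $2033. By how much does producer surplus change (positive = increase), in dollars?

In a free market, 5658 - p = 8p - 14142 gives the equilibrium p* = 2200, q* = 3458.
The ceiling of 2033 is below the equilibrium price 2200, so it binds.
At p = 2033: qd = 5658 - 2033 = 3625 and qs = 8·2033 - 14142 = 2122.
Producer surplus without the control is ½ · (2200 - 1767.75) · 3458 = 747360.25.
With the ceiling, producers sell 2122 units at 2033, so PS = ½ · (2033 - 1767.75) · 2122 = 281430.25.
Change in producer surplus = 281430.25 - 747360.25 = -465930.

-465930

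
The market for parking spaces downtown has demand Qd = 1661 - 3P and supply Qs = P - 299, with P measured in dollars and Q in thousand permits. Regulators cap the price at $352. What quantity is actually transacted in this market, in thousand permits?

53

Equilibrium: 1661 - 3P = P - 299, so 1960 = 4P and P* = 490, Q* = 191.
Because the ceiling (352) lies below the market-clearing price, it is binding.
At P = 352: Qd = 1661 - 3·352 = 605 and Qs = 352 - 299 = 53.
The quantity actually transacted is the short side, supply: 53.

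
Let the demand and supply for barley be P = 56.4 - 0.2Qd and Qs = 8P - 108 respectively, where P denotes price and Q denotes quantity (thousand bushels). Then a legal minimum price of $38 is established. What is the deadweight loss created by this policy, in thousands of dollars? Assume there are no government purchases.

260

Rearranging demand gives Qd = 282 - 5P. Equilibrium: 282 - 5P = 8P - 108, so 390 = 13P and P* = 30, Q* = 132.
Because the floor (38) lies above the market-clearing price, it is binding.
At P = 38: Qd = 282 - 5·38 = 92 and Qs = 8·38 - 108 = 196.
Quantity traded falls to 92. At Q = 92 the demand price is (282 - 92)/5 = 38 and the supply price is (108 + 92)/8 = 25.
Deadweight loss = ½ · (38 - 25) · (132 - 92) = ½ · 13 · 40 = 260.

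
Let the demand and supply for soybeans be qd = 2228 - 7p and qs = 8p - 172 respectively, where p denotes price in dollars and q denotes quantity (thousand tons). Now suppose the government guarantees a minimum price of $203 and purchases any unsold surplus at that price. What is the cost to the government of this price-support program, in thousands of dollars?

In a free market, 2228 - 7p = 8p - 172 gives the equilibrium p* = 160, q* = 1108.
Because the floor (203) lies above the market-clearing price, it is binding.
At p = 203: qd = 2228 - 7·203 = 807 and qs = 8·203 - 172 = 1452.
Surplus = qs - qd = 645.
Government expenditure = surplus × support price = 645 × 203 = 130935.

130935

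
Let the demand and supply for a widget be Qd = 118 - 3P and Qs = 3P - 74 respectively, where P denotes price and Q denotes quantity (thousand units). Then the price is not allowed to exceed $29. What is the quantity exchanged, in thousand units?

13

Setting quantity demanded equal to quantity supplied, 118 - 3P = 3P - 74, gives P* = 32 and Q* = 22.
Because the ceiling (29) lies below the market-clearing price, it is binding.
At P = 29: Qd = 118 - 3·29 = 31 and Qs = 3·29 - 74 = 13.
The quantity actually transacted is the short side, supply: 13.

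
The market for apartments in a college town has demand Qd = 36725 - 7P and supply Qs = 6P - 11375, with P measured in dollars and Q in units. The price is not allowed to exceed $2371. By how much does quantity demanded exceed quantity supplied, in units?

17277

Without the control the market clears where 36725 - 7P = 6P - 11375, i.e. P* = 3700 and Q* = 10825.
Because the ceiling (2371) lies below the market-clearing price, it is binding.
At P = 2371: Qd = 36725 - 7·2371 = 20128 and Qs = 6·2371 - 11375 = 2851.
Shortage = Qd - Qs = 20128 - 2851 = 17277.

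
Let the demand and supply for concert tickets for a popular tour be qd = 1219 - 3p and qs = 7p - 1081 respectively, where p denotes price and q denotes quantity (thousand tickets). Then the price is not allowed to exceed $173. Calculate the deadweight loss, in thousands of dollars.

In a free market, 1219 - 3p = 7p - 1081 gives the equilibrium p* = 230, q* = 529.
Since 173 < 230, the ceiling is binding.
At p = 173: qd = 1219 - 3·173 = 700 and qs = 7·173 - 1081 = 130.
Quantity traded falls to 130. At q = 130 the demand price is (1219 - 130)/3 = 363 and the supply price is (1081 + 130)/7 = 173.
Deadweight loss = ½ · (363 - 173) · (529 - 130) = ½ · 190 · 399 = 37905.

37905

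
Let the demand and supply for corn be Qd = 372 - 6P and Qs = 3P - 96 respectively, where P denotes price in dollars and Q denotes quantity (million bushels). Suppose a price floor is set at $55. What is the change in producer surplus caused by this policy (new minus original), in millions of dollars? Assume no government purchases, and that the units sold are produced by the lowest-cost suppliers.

72

Setting quantity demanded equal to quantity supplied, 372 - 6P = 3P - 96, gives P* = 52 and Q* = 60.
Because the floor (55) lies above the market-clearing price, it is binding.
At P = 55: Qd = 372 - 6·55 = 42 and Qs = 3·55 - 96 = 69.
Producer surplus without the control is ½ · (52 - 32) · 60 = 600.
With the floor, 42 units are sold at 55. The supply price at Q = 42 is 46, so PS = ½ · [(55 - 32) + (55 - 46)] · 42 = 672.
Change in producer surplus = 672 - 600 = 72.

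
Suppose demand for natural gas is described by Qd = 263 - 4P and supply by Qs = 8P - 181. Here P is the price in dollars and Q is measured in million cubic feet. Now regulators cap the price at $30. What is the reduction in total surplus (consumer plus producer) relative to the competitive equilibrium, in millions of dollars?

588

Equilibrium: 263 - 4P = 8P - 181, so 444 = 12P and P* = 37, Q* = 115.
Since 30 < 37, the ceiling is binding.
At P = 30: Qd = 263 - 4·30 = 143 and Qs = 8·30 - 181 = 59.
Quantity traded falls to 59. At Q = 59 the demand price is (263 - 59)/4 = 51 and the supply price is (181 + 59)/8 = 30.
Deadweight loss = ½ · (51 - 30) · (115 - 59) = ½ · 21 · 56 = 588.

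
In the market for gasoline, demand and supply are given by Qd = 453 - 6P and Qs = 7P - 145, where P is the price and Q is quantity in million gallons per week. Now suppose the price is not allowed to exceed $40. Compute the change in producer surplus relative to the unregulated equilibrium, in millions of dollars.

-936

Without the control the market clears where 453 - 6P = 7P - 145, i.e. P* = 46 and Q* = 177.
Because the ceiling (40) lies below the market-clearing price, it is binding.
At P = 40: Qd = 453 - 6·40 = 213 and Qs = 7·40 - 145 = 135.
Producer surplus without the control is ½ · (46 - 145/7) · 177 = 31329/14.
With the ceiling, producers sell 135 units at 40, so PS = ½ · (40 - 145/7) · 135 = 18225/14.
Change in producer surplus = 18225/14 - 31329/14 = -936.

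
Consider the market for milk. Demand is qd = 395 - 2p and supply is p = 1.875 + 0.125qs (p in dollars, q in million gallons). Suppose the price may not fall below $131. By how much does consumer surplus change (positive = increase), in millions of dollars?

-20070

Rearranging supply gives qs = 8p - 15. Equilibrium: 395 - 2p = 8p - 15, so 410 = 10p and p* = 41, q* = 313.
Because the floor (131) lies above the market-clearing price, it is binding.
At p = 131: qd = 395 - 2·131 = 133 and qs = 8·131 - 15 = 1033.
Consumer surplus without the control is ½ · (197.5 - 41) · 313 = 24492.25.
With the floor, consumers buy 133 units at 131, so CS = ½ · (197.5 - 131) · 133 = 4422.25.
Change in consumer surplus = 4422.25 - 24492.25 = -20070.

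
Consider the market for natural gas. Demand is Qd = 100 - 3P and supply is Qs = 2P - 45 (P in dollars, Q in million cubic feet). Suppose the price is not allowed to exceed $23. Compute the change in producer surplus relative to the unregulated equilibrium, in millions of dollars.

Equilibrium: 100 - 3P = 2P - 45, so 145 = 5P and P* = 29, Q* = 13.
Because the ceiling (23) lies below the market-clearing price, it is binding.
At P = 23: Qd = 100 - 3·23 = 31 and Qs = 2·23 - 45 = 1.
Producer surplus without the control is ½ · (29 - 22.5) · 13 = 42.25.
With the ceiling, producers sell 1 units at 23, so PS = ½ · (23 - 22.5) · 1 = 0.25.
Change in producer surplus = 0.25 - 42.25 = -42.

-42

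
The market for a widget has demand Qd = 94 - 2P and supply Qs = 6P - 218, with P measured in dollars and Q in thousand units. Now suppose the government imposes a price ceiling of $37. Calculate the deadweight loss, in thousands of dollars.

48

Without the control the market clears where 94 - 2P = 6P - 218, i.e. P* = 39 and Q* = 16.
The ceiling of 37 is below the equilibrium price 39, so it binds.
At P = 37: Qd = 94 - 2·37 = 20 and Qs = 6·37 - 218 = 4.
Quantity traded falls to 4. At Q = 4 the demand price is (94 - 4)/2 = 45 and the supply price is (218 + 4)/6 = 37.
Deadweight loss = ½ · (45 - 37) · (16 - 4) = ½ · 8 · 12 = 48.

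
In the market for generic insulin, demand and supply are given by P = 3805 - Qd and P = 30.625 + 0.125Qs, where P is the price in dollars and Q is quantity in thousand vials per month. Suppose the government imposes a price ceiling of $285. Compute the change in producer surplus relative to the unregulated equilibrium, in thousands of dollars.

Rearranging demand gives Qd = 3805 - P; rearranging supply gives Qs = 8P - 245. Equilibrium: 3805 - P = 8P - 245, so 4050 = 9P and P* = 450, Q* = 3355.
Since 285 < 450, the ceiling is binding.
At P = 285: Qd = 3805 - 285 = 3520 and Qs = 8·285 - 245 = 2035.
Producer surplus without the control is ½ · (450 - 30.625) · 3355 = 703501.5625.
With the ceiling, producers sell 2035 units at 285, so PS = ½ · (285 - 30.625) · 2035 = 258826.5625.
Change in producer surplus = 258826.5625 - 703501.5625 = -444675.

-444675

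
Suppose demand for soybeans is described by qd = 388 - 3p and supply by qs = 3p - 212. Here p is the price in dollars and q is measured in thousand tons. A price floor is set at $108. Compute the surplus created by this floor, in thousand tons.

Setting quantity demanded equal to quantity supplied, 388 - 3p = 3p - 212, gives p* = 100 and q* = 88.
The floor of 108 is above the equilibrium price 100, so it binds.
At p = 108: qd = 388 - 3·108 = 64 and qs = 3·108 - 212 = 112.
Surplus = qs - qd = 112 - 64 = 48.

48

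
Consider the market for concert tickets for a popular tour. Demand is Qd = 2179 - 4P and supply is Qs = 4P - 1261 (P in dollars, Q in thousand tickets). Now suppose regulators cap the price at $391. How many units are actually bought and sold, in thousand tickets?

303

In a free market, 2179 - 4P = 4P - 1261 gives the equilibrium P* = 430, Q* = 459.
Since 391 < 430, the ceiling is binding.
At P = 391: Qd = 2179 - 4·391 = 615 and Qs = 4·391 - 1261 = 303.
The quantity actually transacted is the short side, supply: 303.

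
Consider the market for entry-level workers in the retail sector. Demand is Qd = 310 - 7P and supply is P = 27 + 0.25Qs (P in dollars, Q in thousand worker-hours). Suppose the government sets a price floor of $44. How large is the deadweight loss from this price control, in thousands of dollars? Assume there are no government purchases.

346.5

Rearranging supply gives Qs = 4P - 108. Without the control the market clears where 310 - 7P = 4P - 108, i.e. P* = 38 and Q* = 44.
Because the floor (44) lies above the market-clearing price, it is binding.
At P = 44: Qd = 310 - 7·44 = 2 and Qs = 4·44 - 108 = 68.
Quantity traded falls to 2. At Q = 2 the demand price is (310 - 2)/7 = 44 and the supply price is (108 + 2)/4 = 27.5.
Deadweight loss = ½ · (44 - 27.5) · (44 - 2) = ½ · 16.5 · 42 = 346.5.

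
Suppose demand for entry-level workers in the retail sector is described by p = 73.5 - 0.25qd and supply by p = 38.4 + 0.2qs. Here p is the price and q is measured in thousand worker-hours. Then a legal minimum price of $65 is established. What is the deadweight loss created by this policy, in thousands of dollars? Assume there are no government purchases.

Rearranging demand gives qd = 294 - 4p; rearranging supply gives qs = 5p - 192. Equilibrium: 294 - 4p = 5p - 192, so 486 = 9p and p* = 54, q* = 78.
Because the floor (65) lies above the market-clearing price, it is binding.
At p = 65: qd = 294 - 4·65 = 34 and qs = 5·65 - 192 = 133.
Quantity traded falls to 34. At q = 34 the demand price is (294 - 34)/4 = 65 and the supply price is (192 + 34)/5 = 45.2.
Deadweight loss = ½ · (65 - 45.2) · (78 - 34) = ½ · 19.8 · 44 = 435.6.

435.6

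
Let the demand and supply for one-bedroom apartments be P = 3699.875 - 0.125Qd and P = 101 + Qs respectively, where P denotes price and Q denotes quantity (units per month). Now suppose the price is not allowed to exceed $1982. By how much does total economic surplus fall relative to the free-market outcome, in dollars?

977132.25

Rearranging demand gives Qd = 29599 - 8P; rearranging supply gives Qs = P - 101. Equilibrium: 29599 - 8P = P - 101, so 29700 = 9P and P* = 3300, Q* = 3199.
Because the ceiling (1982) lies below the market-clearing price, it is binding.
At P = 1982: Qd = 29599 - 8·1982 = 13743 and Qs = 1982 - 101 = 1881.
Quantity traded falls to 1881. At Q = 1881 the demand price is (29599 - 1881)/8 = 3464.75 and the supply price is 101 + 1881 = 1982.
Deadweight loss = ½ · (3464.75 - 1982) · (3199 - 1881) = ½ · 1482.75 · 1318 = 977132.25.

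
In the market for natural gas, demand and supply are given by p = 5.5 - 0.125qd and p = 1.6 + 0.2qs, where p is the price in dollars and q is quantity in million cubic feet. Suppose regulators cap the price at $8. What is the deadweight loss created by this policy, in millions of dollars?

0

Rearranging demand gives qd = 44 - 8p; rearranging supply gives qs = 5p - 8. In a free market, 44 - 8p = 5p - 8 gives the equilibrium p* = 4, q* = 12.
The ceiling of 8 is above the equilibrium price 4, so it is not binding; the market clears at p* = 4, q* = 12.
Since the control does not bind, no trades are prevented and deadweight loss is zero.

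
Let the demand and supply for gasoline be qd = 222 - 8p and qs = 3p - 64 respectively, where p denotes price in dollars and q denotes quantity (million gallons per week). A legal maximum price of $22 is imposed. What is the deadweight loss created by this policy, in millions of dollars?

33

Without the control the market clears where 222 - 8p = 3p - 64, i.e. p* = 26 and q* = 14.
Because the ceiling (22) lies below the market-clearing price, it is binding.
At p = 22: qd = 222 - 8·22 = 46 and qs = 3·22 - 64 = 2.
Quantity traded falls to 2. At q = 2 the demand price is (222 - 2)/8 = 27.5 and the supply price is (64 + 2)/3 = 22.
Deadweight loss = ½ · (27.5 - 22) · (14 - 2) = ½ · 5.5 · 12 = 33.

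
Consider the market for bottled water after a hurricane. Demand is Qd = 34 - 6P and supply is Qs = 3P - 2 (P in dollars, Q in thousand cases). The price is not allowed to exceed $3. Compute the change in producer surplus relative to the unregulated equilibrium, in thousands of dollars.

-8.5

Without the control the market clears where 34 - 6P = 3P - 2, i.e. P* = 4 and Q* = 10.
The ceiling of 3 is below the equilibrium price 4, so it binds.
At P = 3: Qd = 34 - 6·3 = 16 and Qs = 3·3 - 2 = 7.
Producer surplus without the control is ½ · (4 - 2/3) · 10 = 50/3.
With the ceiling, producers sell 7 units at 3, so PS = ½ · (3 - 2/3) · 7 = 49/6.
Change in producer surplus = 49/6 - 50/3 = -8.5.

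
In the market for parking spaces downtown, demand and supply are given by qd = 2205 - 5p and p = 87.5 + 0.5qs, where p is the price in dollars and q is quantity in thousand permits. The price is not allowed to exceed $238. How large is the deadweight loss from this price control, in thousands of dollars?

Rearranging supply gives qs = 2p - 175. In a free market, 2205 - 5p = 2p - 175 gives the equilibrium p* = 340, q* = 505.
Because the ceiling (238) lies below the market-clearing price, it is binding.
At p = 238: qd = 2205 - 5·238 = 1015 and qs = 2·238 - 175 = 301.
Quantity traded falls to 301. At q = 301 the demand price is (2205 - 301)/5 = 380.8 and the supply price is (175 + 301)/2 = 238.
Deadweight loss = ½ · (380.8 - 238) · (505 - 301) = ½ · 142.8 · 204 = 14565.6.

14565.6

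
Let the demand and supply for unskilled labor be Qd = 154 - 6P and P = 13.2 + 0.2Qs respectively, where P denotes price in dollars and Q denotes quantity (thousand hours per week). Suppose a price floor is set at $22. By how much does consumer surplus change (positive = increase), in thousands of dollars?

Rearranging supply gives Qs = 5P - 66. In a free market, 154 - 6P = 5P - 66 gives the equilibrium P* = 20, Q* = 34.
Because the floor (22) lies above the market-clearing price, it is binding.
At P = 22: Qd = 154 - 6·22 = 22 and Qs = 5·22 - 66 = 44.
Consumer surplus without the control is ½ · (77/3 - 20) · 34 = 289/3.
With the floor, consumers buy 22 units at 22, so CS = ½ · (77/3 - 22) · 22 = 121/3.
Change in consumer surplus = 121/3 - 289/3 = -56.

-56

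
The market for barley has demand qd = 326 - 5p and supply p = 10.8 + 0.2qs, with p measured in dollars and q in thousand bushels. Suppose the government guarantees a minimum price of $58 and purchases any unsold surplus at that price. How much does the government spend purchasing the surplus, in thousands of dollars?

11600

Rearranging supply gives qs = 5p - 54. Without the control the market clears where 326 - 5p = 5p - 54, i.e. p* = 38 and q* = 136.
Because the floor (58) lies above the market-clearing price, it is binding.
At p = 58: qd = 326 - 5·58 = 36 and qs = 5·58 - 54 = 236.
Surplus = qs - qd = 200.
Government expenditure = surplus × support price = 200 × 58 = 11600.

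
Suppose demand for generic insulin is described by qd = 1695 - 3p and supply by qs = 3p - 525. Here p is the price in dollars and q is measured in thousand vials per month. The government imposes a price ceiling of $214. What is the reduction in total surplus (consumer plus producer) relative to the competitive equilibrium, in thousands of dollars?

Equilibrium: 1695 - 3p = 3p - 525, so 2220 = 6p and p* = 370, q* = 585.
Since 214 < 370, the ceiling is binding.
At p = 214: qd = 1695 - 3·214 = 1053 and qs = 3·214 - 525 = 117.
Quantity traded falls to 117. At q = 117 the demand price is (1695 - 117)/3 = 526 and the supply price is (525 + 117)/3 = 214.
Deadweight loss = ½ · (526 - 214) · (585 - 117) = ½ · 312 · 468 = 73008.

73008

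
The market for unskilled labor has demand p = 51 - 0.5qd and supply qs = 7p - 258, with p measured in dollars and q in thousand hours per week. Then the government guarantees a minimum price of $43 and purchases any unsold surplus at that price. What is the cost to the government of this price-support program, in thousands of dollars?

Rearranging demand gives qd = 102 - 2p. Without the control the market clears where 102 - 2p = 7p - 258, i.e. p* = 40 and q* = 22.
Because the floor (43) lies above the market-clearing price, it is binding.
At p = 43: qd = 102 - 2·43 = 16 and qs = 7·43 - 258 = 43.
Surplus = qs - qd = 27.
Government expenditure = surplus × support price = 27 × 43 = 1161.

1161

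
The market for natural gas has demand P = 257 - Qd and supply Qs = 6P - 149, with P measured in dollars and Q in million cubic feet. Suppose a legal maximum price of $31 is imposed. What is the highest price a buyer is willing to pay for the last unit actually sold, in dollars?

220

Rearranging demand gives Qd = 257 - P. Equilibrium: 257 - P = 6P - 149, so 406 = 7P and P* = 58, Q* = 199.
The ceiling of 31 is below the equilibrium price 58, so it binds.
At P = 31: Qd = 257 - 31 = 226 and Qs = 6·31 - 149 = 37.
Only 37 units reach the market. On the demand curve, the marginal buyer's willingness to pay at Q = 37 is (257 - 37) = 220.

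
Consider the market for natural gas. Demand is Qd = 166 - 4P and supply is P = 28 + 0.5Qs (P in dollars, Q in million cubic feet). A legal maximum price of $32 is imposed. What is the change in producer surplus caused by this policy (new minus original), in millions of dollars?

-65

Rearranging supply gives Qs = 2P - 56. Without the control the market clears where 166 - 4P = 2P - 56, i.e. P* = 37 and Q* = 18.
The ceiling of 32 is below the equilibrium price 37, so it binds.
At P = 32: Qd = 166 - 4·32 = 38 and Qs = 2·32 - 56 = 8.
Producer surplus without the control is ½ · (37 - 28) · 18 = 81.
With the ceiling, producers sell 8 units at 32, so PS = ½ · (32 - 28) · 8 = 16.
Change in producer surplus = 16 - 81 = -65.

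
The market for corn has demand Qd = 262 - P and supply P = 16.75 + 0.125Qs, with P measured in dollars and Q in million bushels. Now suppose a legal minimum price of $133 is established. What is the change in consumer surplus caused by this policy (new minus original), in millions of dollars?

Rearranging supply gives Qs = 8P - 134. Equilibrium: 262 - P = 8P - 134, so 396 = 9P and P* = 44, Q* = 218.
Since 133 > 44, the floor is binding.
At P = 133: Qd = 262 - 133 = 129 and Qs = 8·133 - 134 = 930.
Consumer surplus without the control is ½ · (262 - 44) · 218 = 23762.
With the floor, consumers buy 129 units at 133, so CS = ½ · (262 - 133) · 129 = 8320.5.
Change in consumer surplus = 8320.5 - 23762 = -15441.5.

-15441.5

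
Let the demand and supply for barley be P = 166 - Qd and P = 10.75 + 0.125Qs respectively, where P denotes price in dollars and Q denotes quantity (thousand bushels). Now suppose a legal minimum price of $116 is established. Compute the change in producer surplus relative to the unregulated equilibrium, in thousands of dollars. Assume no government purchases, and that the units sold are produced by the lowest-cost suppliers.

Rearranging demand gives Qd = 166 - P; rearranging supply gives Qs = 8P - 86. Equilibrium: 166 - P = 8P - 86, so 252 = 9P and P* = 28, Q* = 138.
Because the floor (116) lies above the market-clearing price, it is binding.
At P = 116: Qd = 166 - 116 = 50 and Qs = 8·116 - 86 = 842.
Producer surplus without the control is ½ · (28 - 10.75) · 138 = 1190.25.
With the floor, 50 units are sold at 116. The supply price at Q = 50 is 17, so PS = ½ · [(116 - 10.75) + (116 - 17)] · 50 = 5106.25.
Change in producer surplus = 5106.25 - 1190.25 = 3916.

3916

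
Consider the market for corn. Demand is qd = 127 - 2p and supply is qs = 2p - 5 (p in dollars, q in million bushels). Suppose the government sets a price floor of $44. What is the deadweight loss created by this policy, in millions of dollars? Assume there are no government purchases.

Setting quantity demanded equal to quantity supplied, 127 - 2p = 2p - 5, gives p* = 33 and q* = 61.
Since 44 > 33, the floor is binding.
At p = 44: qd = 127 - 2·44 = 39 and qs = 2·44 - 5 = 83.
Quantity traded falls to 39. At q = 39 the demand price is (127 - 39)/2 = 44 and the supply price is (5 + 39)/2 = 22.
Deadweight loss = ½ · (44 - 22) · (61 - 39) = ½ · 22 · 22 = 242.

242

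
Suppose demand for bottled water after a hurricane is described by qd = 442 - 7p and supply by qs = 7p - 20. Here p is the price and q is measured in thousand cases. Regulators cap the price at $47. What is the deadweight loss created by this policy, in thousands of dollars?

Setting quantity demanded equal to quantity supplied, 442 - 7p = 7p - 20, gives p* = 33 and q* = 211.
Since 47 is above p* = 33, the ceiling does not bind and the free-market outcome prevails.
Since the control does not bind, no trades are prevented and deadweight loss is zero.

0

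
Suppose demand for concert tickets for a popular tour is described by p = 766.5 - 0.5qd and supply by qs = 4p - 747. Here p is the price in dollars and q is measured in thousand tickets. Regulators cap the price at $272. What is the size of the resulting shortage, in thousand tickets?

Rearranging demand gives qd = 1533 - 2p. In a free market, 1533 - 2p = 4p - 747 gives the equilibrium p* = 380, q* = 773.
The ceiling of 272 is below the equilibrium price 380, so it binds.
At p = 272: qd = 1533 - 2·272 = 989 and qs = 4·272 - 747 = 341.
Shortage = qd - qs = 989 - 341 = 648.

648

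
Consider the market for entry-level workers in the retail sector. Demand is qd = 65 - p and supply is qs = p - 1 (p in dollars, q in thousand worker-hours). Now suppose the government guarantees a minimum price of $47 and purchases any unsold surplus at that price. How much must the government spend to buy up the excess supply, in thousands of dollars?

Setting quantity demanded equal to quantity supplied, 65 - p = p - 1, gives p* = 33 and q* = 32.
The floor of 47 is above the equilibrium price 33, so it binds.
At p = 47: qd = 65 - 47 = 18 and qs = 47 - 1 = 46.
Surplus = qs - qd = 28.
Government expenditure = surplus × support price = 28 × 47 = 1316.

1316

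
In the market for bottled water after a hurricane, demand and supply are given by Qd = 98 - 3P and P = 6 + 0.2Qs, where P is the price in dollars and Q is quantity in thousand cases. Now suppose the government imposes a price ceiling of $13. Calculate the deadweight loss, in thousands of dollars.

60

Rearranging supply gives Qs = 5P - 30. In a free market, 98 - 3P = 5P - 30 gives the equilibrium P* = 16, Q* = 50.
Because the ceiling (13) lies below the market-clearing price, it is binding.
At P = 13: Qd = 98 - 3·13 = 59 and Qs = 5·13 - 30 = 35.
Quantity traded falls to 35. At Q = 35 the demand price is (98 - 35)/3 = 21 and the supply price is (30 + 35)/5 = 13.
Deadweight loss = ½ · (21 - 13) · (50 - 35) = ½ · 8 · 15 = 60.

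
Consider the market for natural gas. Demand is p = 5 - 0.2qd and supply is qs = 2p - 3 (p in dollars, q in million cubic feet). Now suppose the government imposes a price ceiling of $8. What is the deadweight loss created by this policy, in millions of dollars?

Rearranging demand gives qd = 25 - 5p. In a free market, 25 - 5p = 2p - 3 gives the equilibrium p* = 4, q* = 5.
The ceiling of 8 is above the equilibrium price 4, so it is not binding; the market clears at p* = 4, q* = 5.
Since the control does not bind, no trades are prevented and deadweight loss is zero.

0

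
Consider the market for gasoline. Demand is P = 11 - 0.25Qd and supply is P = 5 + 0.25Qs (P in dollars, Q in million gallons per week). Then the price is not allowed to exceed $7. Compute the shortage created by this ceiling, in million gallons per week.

8

Rearranging demand gives Qd = 44 - 4P; rearranging supply gives Qs = 4P - 20. Equilibrium: 44 - 4P = 4P - 20, so 64 = 8P and P* = 8, Q* = 12.
The ceiling of 7 is below the equilibrium price 8, so it binds.
At P = 7: Qd = 44 - 4·7 = 16 and Qs = 4·7 - 20 = 8.
Shortage = Qd - Qs = 16 - 8 = 8.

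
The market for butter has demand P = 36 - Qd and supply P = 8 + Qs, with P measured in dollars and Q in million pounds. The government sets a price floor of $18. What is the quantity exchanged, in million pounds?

Rearranging demand gives Qd = 36 - P; rearranging supply gives Qs = P - 8. Setting quantity demanded equal to quantity supplied, 36 - P = P - 8, gives P* = 22 and Q* = 14.
The floor of 18 is below the equilibrium price 22, so it is not binding; the market clears at P* = 22, Q* = 14.

14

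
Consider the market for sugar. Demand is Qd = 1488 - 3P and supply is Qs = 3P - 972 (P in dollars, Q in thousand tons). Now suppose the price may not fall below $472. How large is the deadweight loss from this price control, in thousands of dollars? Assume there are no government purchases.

Setting quantity demanded equal to quantity supplied, 1488 - 3P = 3P - 972, gives P* = 410 and Q* = 258.
Since 472 > 410, the floor is binding.
At P = 472: Qd = 1488 - 3·472 = 72 and Qs = 3·472 - 972 = 444.
Quantity traded falls to 72. At Q = 72 the demand price is (1488 - 72)/3 = 472 and the supply price is (972 + 72)/3 = 348.
Deadweight loss = ½ · (472 - 348) · (258 - 72) = ½ · 124 · 186 = 11532.

11532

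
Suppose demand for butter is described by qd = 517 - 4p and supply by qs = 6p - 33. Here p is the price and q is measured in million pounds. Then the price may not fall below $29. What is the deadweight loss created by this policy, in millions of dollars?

Without the control the market clears where 517 - 4p = 6p - 33, i.e. p* = 55 and q* = 297.
Since 29 is below p* = 55, the floor does not bind and the free-market outcome prevails.
Since the control does not bind, no trades are prevented and deadweight loss is zero.

0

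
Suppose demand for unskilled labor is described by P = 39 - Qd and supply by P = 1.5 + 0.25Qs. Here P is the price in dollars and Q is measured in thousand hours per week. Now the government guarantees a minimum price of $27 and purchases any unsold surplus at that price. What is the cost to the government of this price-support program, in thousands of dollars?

2430

Rearranging demand gives Qd = 39 - P; rearranging supply gives Qs = 4P - 6. Equilibrium: 39 - P = 4P - 6, so 45 = 5P and P* = 9, Q* = 30.
Since 27 > 9, the floor is binding.
At P = 27: Qd = 39 - 27 = 12 and Qs = 4·27 - 6 = 102.
Surplus = Qs - Qd = 90.
Government expenditure = surplus × support price = 90 × 27 = 2430.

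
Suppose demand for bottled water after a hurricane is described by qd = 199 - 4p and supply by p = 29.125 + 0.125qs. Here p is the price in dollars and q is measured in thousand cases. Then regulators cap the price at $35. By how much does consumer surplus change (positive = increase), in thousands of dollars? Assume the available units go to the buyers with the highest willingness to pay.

39

Rearranging supply gives qs = 8p - 233. Without the control the market clears where 199 - 4p = 8p - 233, i.e. p* = 36 and q* = 55.
Since 35 < 36, the ceiling is binding.
At p = 35: qd = 199 - 4·35 = 59 and qs = 8·35 - 233 = 47.
Consumer surplus without the control is ½ · (49.75 - 36) · 55 = 378.125.
With the ceiling, 47 units are sold at 35 (assume they go to the highest-value buyers). The demand price at q = 47 is 38, so CS = ½ · [(49.75 - 35) + (38 - 35)] · 47 = 417.125.
Change in consumer surplus = 417.125 - 378.125 = 39.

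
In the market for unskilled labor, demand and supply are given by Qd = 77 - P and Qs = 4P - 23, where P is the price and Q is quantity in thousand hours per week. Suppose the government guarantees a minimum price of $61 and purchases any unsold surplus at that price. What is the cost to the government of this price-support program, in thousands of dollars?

12505

In a free market, 77 - P = 4P - 23 gives the equilibrium P* = 20, Q* = 57.
Because the floor (61) lies above the market-clearing price, it is binding.
At P = 61: Qd = 77 - 61 = 16 and Qs = 4·61 - 23 = 221.
Surplus = Qs - Qd = 205.
Government expenditure = surplus × support price = 205 × 61 = 12505.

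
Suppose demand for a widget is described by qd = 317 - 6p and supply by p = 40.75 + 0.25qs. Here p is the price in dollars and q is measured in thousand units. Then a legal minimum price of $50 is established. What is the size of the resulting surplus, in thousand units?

Rearranging supply gives qs = 4p - 163. Equilibrium: 317 - 6p = 4p - 163, so 480 = 10p and p* = 48, q* = 29.
The floor of 50 is above the equilibrium price 48, so it binds.
At p = 50: qd = 317 - 6·50 = 17 and qs = 4·50 - 163 = 37.
Surplus = qs - qd = 37 - 17 = 20.

20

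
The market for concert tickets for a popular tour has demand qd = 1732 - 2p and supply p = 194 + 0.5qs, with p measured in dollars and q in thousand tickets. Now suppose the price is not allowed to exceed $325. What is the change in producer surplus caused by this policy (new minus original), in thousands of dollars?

-95735

Rearranging supply gives qs = 2p - 388. Equilibrium: 1732 - 2p = 2p - 388, so 2120 = 4p and p* = 530, q* = 672.
Because the ceiling (325) lies below the market-clearing price, it is binding.
At p = 325: qd = 1732 - 2·325 = 1082 and qs = 2·325 - 388 = 262.
Producer surplus without the control is ½ · (530 - 194) · 672 = 112896.
With the ceiling, producers sell 262 units at 325, so PS = ½ · (325 - 194) · 262 = 17161.
Change in producer surplus = 17161 - 112896 = -95735.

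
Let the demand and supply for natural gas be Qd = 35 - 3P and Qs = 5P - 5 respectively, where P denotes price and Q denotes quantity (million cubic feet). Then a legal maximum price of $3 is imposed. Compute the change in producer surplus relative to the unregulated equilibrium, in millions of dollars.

In a free market, 35 - 3P = 5P - 5 gives the equilibrium P* = 5, Q* = 20.
The ceiling of 3 is below the equilibrium price 5, so it binds.
At P = 3: Qd = 35 - 3·3 = 26 and Qs = 5·3 - 5 = 10.
Producer surplus without the control is ½ · (5 - 1) · 20 = 40.
With the ceiling, producers sell 10 units at 3, so PS = ½ · (3 - 1) · 10 = 10.
Change in producer surplus = 10 - 40 = -30.

-30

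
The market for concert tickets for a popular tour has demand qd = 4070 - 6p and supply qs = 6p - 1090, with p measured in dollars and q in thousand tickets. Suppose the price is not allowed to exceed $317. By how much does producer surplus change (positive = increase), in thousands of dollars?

-130063

Setting quantity demanded equal to quantity supplied, 4070 - 6p = 6p - 1090, gives p* = 430 and q* = 1490.
Because the ceiling (317) lies below the market-clearing price, it is binding.
At p = 317: qd = 4070 - 6·317 = 2168 and qs = 6·317 - 1090 = 812.
Producer surplus without the control is ½ · (430 - 545/3) · 1490 = 555025/3.
With the ceiling, producers sell 812 units at 317, so PS = ½ · (317 - 545/3) · 812 = 164836/3.
Change in producer surplus = 164836/3 - 555025/3 = -130063.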